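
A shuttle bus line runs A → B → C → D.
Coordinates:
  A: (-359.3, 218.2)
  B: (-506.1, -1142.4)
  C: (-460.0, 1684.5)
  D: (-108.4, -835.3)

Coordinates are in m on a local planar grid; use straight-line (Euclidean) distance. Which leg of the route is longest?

Leg distances:
A→B: 1368.5 m
B→C: 2827.3 m
C→D: 2544.2 m
The longest leg is B–C at 2827.3 m.

B–C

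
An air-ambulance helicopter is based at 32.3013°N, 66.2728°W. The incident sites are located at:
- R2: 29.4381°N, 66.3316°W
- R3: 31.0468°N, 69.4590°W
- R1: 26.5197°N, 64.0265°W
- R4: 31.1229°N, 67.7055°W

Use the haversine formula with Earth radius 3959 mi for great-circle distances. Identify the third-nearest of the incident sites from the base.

R3

Distances from the base (32.3013°N, 66.2728°W):
R4: 117.1 mi
R2: 197.9 mi
R3: 206.4 mi
R1: 421.7 mi
The third-nearest is R3 at 206.4 mi.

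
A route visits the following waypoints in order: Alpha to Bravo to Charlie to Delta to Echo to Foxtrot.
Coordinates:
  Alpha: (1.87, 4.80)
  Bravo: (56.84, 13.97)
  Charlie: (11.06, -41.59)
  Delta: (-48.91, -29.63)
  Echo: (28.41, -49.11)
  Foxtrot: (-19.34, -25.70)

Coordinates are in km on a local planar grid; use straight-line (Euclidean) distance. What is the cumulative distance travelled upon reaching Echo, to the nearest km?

Leg distances:
Alpha→Bravo: 55.7 km  (cumulative 55.7 km)
Bravo→Charlie: 72.0 km  (cumulative 127.7 km)
Charlie→Delta: 61.2 km  (cumulative 188.9 km)
Delta→Echo: 79.7 km  (cumulative 268.6 km)
Cumulative distance at Echo ≈ 269 km.

269 km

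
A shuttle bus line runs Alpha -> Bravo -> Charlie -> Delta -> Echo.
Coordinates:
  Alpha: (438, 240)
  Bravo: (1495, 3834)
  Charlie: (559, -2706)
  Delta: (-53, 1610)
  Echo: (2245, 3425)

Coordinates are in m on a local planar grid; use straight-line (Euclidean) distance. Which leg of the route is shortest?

Delta–Echo

Leg distances:
Alpha→Bravo: 3746.2 m
Bravo→Charlie: 6606.6 m
Charlie→Delta: 4359.2 m
Delta→Echo: 2928.3 m
The shortest leg is Delta–Echo at 2928.3 m.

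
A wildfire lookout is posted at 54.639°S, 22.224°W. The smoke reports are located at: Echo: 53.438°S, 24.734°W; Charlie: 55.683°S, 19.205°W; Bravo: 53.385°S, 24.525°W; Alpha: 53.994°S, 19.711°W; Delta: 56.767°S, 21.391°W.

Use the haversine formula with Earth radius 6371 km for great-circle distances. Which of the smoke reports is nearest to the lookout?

Alpha

Distance to each, sorted:
Alpha: 178.1 km
Bravo: 205.0 km
Echo: 211.4 km
Charlie: 224.1 km
Delta: 242.3 km
The nearest is Alpha at 178.1 km.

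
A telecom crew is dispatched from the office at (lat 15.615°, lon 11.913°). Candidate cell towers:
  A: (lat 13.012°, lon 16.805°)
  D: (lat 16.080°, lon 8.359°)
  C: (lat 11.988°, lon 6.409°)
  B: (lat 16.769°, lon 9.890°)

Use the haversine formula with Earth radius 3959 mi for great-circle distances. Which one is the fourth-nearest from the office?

Distance to each, sorted:
B: 156.1 mi
D: 238.4 mi
A: 373.6 mi
C: 446.3 mi
The fourth-nearest is C at 446.3 mi.

C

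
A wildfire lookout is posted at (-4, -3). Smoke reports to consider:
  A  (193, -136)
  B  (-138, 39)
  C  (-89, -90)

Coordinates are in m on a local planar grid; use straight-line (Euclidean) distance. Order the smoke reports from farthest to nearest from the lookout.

A, B, C

Distance from the lookout at (-4, -3) to each:
A (193, -136): 237.7 m
B (-138, 39): 140.4 m
C (-89, -90): 121.6 m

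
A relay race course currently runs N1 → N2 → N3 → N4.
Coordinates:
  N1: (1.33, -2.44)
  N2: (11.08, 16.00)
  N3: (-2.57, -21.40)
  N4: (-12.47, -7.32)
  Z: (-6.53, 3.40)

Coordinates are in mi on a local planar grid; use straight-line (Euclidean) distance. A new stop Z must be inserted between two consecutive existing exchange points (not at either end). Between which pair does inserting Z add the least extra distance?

between N2 and N3

Added distance for inserting Z between each consecutive pair:
N1–N2: 10.6 mi
N2–N3: 7.0 mi
N3–N4: 20.2 mi
Smallest added distance is 7.0 mi, inserting between N2 and N3.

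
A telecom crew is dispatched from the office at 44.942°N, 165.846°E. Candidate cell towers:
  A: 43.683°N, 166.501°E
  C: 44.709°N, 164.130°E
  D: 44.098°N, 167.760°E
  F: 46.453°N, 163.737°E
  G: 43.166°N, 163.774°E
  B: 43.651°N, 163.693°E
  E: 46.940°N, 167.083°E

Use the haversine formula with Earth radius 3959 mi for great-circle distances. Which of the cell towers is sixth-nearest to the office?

Distance to each, sorted:
C: 85.6 mi
A: 92.8 mi
D: 110.9 mi
B: 138.9 mi
F: 145.8 mi
E: 150.3 mi
G: 160.1 mi
The sixth-nearest is E at 150.3 mi.

E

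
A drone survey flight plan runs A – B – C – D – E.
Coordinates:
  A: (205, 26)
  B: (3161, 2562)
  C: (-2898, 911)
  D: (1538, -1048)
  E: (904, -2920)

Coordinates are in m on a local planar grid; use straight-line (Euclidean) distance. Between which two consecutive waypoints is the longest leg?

Leg distances:
A→B: 3894.8 m
B→C: 6279.9 m
C→D: 4849.3 m
D→E: 1976.4 m
The longest leg is B–C at 6279.9 m.

B–C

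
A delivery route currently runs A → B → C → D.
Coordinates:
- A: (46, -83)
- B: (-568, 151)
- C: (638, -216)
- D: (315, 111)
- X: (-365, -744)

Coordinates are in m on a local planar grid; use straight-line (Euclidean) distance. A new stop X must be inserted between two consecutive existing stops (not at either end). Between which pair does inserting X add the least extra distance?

between B and C

Added distance for inserting X between each consecutive pair:
A–B: 1039.0 m
B–C: 790.6 m
C–D: 1766.3 m
Smallest added distance is 790.6 m, inserting between B and C.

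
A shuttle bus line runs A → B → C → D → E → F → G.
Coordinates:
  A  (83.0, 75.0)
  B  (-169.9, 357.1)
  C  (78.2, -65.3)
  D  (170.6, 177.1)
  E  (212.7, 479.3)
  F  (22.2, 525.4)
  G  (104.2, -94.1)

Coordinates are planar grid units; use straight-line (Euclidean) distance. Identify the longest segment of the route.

F–G

Leg distances:
A→B: 378.9
B→C: 489.9
C→D: 259.4
D→E: 305.1
E→F: 196.0
F→G: 624.9
The longest leg is F–G at 624.9.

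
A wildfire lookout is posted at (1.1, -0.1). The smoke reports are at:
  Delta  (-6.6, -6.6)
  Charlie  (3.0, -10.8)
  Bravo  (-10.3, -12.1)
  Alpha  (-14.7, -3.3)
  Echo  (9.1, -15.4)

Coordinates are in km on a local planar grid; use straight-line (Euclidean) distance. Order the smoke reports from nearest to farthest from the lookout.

Computing each straight-line distance from (1.1, -0.1):
Delta (-6.6, -6.6): 10.1 km
Charlie (3.0, -10.8): 10.9 km
Alpha (-14.7, -3.3): 16.1 km
Bravo (-10.3, -12.1): 16.6 km
Echo (9.1, -15.4): 17.3 km

Delta, Charlie, Alpha, Bravo, Echo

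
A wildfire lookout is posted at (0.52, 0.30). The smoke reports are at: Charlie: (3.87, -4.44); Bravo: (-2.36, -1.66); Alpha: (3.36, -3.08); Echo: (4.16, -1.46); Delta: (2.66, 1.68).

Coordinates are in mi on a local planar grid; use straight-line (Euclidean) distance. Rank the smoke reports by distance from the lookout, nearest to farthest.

Computing each straight-line distance from (0.52, 0.30):
Delta (2.66, 1.68): 2.5 mi
Bravo (-2.36, -1.66): 3.5 mi
Echo (4.16, -1.46): 4.0 mi
Alpha (3.36, -3.08): 4.4 mi
Charlie (3.87, -4.44): 5.8 mi

Delta, Bravo, Echo, Alpha, Charlie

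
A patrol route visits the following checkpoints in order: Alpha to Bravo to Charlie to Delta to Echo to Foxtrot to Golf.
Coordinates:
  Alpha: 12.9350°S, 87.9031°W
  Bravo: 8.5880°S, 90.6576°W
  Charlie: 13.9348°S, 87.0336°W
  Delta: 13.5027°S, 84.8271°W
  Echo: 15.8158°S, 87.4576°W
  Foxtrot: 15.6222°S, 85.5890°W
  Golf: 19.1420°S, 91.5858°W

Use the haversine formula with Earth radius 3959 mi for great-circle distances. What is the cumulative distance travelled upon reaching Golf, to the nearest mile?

Leg distances:
Alpha→Bravo: 353.8 mi  (cumulative 353.8 mi)
Bravo→Charlie: 443.6 mi  (cumulative 797.4 mi)
Charlie→Delta: 151.1 mi  (cumulative 948.5 mi)
Delta→Echo: 237.6 mi  (cumulative 1186.1 mi)
Echo→Foxtrot: 125.0 mi  (cumulative 1311.1 mi)
Foxtrot→Golf: 464.2 mi  (cumulative 1775.2 mi)
Cumulative distance at Golf ≈ 1775 mi.

1775 mi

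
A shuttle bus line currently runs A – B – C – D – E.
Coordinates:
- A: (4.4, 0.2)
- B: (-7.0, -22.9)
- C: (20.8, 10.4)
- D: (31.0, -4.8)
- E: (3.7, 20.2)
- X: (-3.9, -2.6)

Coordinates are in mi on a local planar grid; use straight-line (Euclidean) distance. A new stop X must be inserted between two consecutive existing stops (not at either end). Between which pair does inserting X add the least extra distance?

Added distance for inserting X between each consecutive pair:
A–B: 3.5 mi
B–C: 5.1 mi
C–D: 44.6 mi
D–E: 22.0 mi
Smallest added distance is 3.5 mi, inserting between A and B.

between A and B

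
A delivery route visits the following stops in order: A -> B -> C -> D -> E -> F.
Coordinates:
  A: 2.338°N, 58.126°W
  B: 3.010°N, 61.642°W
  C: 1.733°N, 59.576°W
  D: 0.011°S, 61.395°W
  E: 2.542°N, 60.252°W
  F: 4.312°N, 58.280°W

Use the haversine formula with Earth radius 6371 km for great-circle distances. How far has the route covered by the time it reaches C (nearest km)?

668 km

Leg distances:
A→B: 397.6 km  (cumulative 397.6 km)
B→C: 269.9 km  (cumulative 667.5 km)
Cumulative distance at C ≈ 668 km.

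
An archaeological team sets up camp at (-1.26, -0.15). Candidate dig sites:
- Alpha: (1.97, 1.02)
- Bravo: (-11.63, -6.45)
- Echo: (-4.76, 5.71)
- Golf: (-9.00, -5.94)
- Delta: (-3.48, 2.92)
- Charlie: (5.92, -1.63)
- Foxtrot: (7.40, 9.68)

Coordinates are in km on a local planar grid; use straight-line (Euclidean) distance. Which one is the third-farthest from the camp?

Golf

Distance to each, sorted:
Foxtrot: 13.1 km
Bravo: 12.1 km
Golf: 9.7 km
Charlie: 7.3 km
Echo: 6.8 km
Delta: 3.8 km
Alpha: 3.4 km
The third-farthest is Golf at 9.7 km.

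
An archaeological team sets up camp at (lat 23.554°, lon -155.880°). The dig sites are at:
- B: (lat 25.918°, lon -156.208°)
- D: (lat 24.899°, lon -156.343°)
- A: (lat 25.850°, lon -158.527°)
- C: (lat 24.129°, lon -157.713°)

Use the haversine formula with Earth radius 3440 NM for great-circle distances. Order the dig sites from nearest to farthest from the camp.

Computing each great-circle distance from (lat 23.554°, lon -155.880°):
D (lat 24.899°, lon -156.343°): 84.6 NM
C (lat 24.129°, lon -157.713°): 106.4 NM
B (lat 25.918°, lon -156.208°): 143.1 NM
A (lat 25.850°, lon -158.527°): 199.6 NM

D, C, B, A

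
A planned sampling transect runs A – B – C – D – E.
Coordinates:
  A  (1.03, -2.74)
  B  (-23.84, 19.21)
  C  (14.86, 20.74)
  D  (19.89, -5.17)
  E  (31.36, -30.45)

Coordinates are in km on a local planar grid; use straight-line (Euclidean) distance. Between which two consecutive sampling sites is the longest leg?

Leg distances:
A→B: 33.2 km
B→C: 38.7 km
C→D: 26.4 km
D→E: 27.8 km
The longest leg is B–C at 38.7 km.

B–C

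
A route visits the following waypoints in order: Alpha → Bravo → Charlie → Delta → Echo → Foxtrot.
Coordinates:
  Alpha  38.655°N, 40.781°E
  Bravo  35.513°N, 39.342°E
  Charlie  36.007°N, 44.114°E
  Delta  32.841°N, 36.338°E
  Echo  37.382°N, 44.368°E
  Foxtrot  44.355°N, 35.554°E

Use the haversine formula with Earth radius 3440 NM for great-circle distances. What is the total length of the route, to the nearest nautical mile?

Leg distances:
Alpha→Bravo: 200.8 NM  (cumulative 200.8 NM)
Bravo→Charlie: 234.4 NM  (cumulative 435.2 NM)
Charlie→Delta: 429.3 NM  (cumulative 864.5 NM)
Delta→Echo: 479.2 NM  (cumulative 1343.6 NM)
Echo→Foxtrot: 578.5 NM  (cumulative 1922.1 NM)
Total route length ≈ 1922 NM.

1922 NM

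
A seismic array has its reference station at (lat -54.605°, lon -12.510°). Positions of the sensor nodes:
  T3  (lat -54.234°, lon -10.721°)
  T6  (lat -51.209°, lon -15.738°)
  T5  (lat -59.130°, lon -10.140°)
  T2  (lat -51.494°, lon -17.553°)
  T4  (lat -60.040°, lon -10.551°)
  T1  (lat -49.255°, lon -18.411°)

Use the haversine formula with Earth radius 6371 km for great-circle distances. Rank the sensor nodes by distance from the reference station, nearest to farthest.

Distances from the reference station:
T3 (lat -54.234°, lon -10.721°): 122.9 km
T6 (lat -51.209°, lon -15.738°): 435.2 km
T2 (lat -51.494°, lon -17.553°): 482.8 km
T5 (lat -59.130°, lon -10.140°): 523.3 km
T4 (lat -60.040°, lon -10.551°): 615.6 km
T1 (lat -49.255°, lon -18.411°): 718.9 km

T3, T6, T2, T5, T4, T1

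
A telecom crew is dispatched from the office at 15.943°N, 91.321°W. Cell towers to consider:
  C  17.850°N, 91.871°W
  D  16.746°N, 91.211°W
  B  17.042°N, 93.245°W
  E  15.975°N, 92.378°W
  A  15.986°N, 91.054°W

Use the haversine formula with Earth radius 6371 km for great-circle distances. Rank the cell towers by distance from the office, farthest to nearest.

Distance from the office at 15.943°N, 91.321°W to each:
B 17.042°N, 93.245°W: 238.8 km
C 17.850°N, 91.871°W: 220.0 km
E 15.975°N, 92.378°W: 113.1 km
D 16.746°N, 91.211°W: 90.1 km
A 15.986°N, 91.054°W: 28.9 km

B, C, E, D, A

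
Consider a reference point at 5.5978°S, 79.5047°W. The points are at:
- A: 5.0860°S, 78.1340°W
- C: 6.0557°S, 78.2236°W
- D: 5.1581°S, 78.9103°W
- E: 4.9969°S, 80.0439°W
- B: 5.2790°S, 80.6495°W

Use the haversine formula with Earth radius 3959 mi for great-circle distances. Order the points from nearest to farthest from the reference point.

D, E, B, C, A

Distance from the reference point at 5.5978°S, 79.5047°W to each:
D 5.1581°S, 78.9103°W: 50.9 mi
E 4.9969°S, 80.0439°W: 55.7 mi
B 5.2790°S, 80.6495°W: 81.8 mi
C 6.0557°S, 78.2236°W: 93.6 mi
A 5.0860°S, 78.1340°W: 100.7 mi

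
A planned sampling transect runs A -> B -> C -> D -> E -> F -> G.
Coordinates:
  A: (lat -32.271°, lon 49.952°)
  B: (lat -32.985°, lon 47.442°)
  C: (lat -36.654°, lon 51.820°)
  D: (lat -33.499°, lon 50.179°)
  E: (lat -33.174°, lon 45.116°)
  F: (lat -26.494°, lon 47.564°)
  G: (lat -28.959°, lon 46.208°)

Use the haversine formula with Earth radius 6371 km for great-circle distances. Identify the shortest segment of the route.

A–B

Leg distances:
A→B: 248.1 km
B→C: 571.0 km
C→D: 381.3 km
D→E: 471.7 km
E→F: 779.3 km
F→G: 304.9 km
The shortest leg is A–B at 248.1 km.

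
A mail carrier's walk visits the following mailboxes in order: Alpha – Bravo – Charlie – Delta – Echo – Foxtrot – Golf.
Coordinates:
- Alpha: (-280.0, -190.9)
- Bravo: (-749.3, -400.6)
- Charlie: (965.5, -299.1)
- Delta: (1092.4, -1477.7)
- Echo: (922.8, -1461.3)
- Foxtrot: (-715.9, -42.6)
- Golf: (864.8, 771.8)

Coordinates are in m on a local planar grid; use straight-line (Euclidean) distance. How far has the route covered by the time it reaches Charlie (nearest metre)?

2232 m

Leg distances:
Alpha→Bravo: 514.0 m  (cumulative 514.0 m)
Bravo→Charlie: 1717.8 m  (cumulative 2231.8 m)
Cumulative distance at Charlie ≈ 2232 m.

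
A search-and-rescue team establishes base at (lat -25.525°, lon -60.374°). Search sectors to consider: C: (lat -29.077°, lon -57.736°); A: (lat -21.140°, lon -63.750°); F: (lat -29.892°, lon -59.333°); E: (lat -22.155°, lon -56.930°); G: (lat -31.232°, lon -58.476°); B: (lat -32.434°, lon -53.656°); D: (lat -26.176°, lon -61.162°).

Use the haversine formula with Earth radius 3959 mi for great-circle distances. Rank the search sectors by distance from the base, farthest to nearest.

Distance from the base at (lat -25.525°, lon -60.374°) to each:
B (lat -32.434°, lon -53.656°): 626.4 mi
G (lat -31.232°, lon -58.476°): 410.8 mi
A (lat -21.140°, lon -63.750°): 371.0 mi
E (lat -22.155°, lon -56.930°): 318.7 mi
F (lat -29.892°, lon -59.333°): 308.4 mi
C (lat -29.077°, lon -57.736°): 294.0 mi
D (lat -26.176°, lon -61.162°): 66.5 mi

B, G, A, E, F, C, D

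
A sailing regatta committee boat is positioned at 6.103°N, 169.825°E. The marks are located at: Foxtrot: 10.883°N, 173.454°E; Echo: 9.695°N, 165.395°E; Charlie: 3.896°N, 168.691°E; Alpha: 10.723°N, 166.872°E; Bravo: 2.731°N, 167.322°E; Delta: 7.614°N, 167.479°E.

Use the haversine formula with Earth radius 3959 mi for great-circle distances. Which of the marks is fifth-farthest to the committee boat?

Distance to each, sorted:
Foxtrot: 413.0 mi
Echo: 391.8 mi
Alpha: 377.7 mi
Bravo: 289.9 mi
Delta: 191.8 mi
Charlie: 171.3 mi
The fifth-farthest is Delta at 191.8 mi.

Delta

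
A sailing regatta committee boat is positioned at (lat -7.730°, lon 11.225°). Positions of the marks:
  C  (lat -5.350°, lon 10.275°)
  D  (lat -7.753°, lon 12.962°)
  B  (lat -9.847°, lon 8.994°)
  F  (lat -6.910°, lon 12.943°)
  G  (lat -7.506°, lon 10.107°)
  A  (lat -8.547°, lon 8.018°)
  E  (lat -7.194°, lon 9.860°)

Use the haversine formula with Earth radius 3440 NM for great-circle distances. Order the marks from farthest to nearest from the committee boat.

Distance from the committee boat at (lat -7.730°, lon 11.225°) to each:
A (lat -8.547°, lon 8.018°): 196.8 NM
B (lat -9.847°, lon 8.994°): 183.5 NM
C (lat -5.350°, lon 10.275°): 153.7 NM
F (lat -6.910°, lon 12.943°): 113.5 NM
D (lat -7.753°, lon 12.962°): 103.3 NM
E (lat -7.194°, lon 9.860°): 87.4 NM
G (lat -7.506°, lon 10.107°): 67.9 NM

A, B, C, F, D, E, G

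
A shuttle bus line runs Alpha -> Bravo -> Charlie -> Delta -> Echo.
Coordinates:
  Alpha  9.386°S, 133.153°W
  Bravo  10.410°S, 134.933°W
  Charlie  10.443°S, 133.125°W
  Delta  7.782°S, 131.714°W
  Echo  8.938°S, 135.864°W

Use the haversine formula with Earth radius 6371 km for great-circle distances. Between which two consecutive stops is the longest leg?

Leg distances:
Alpha→Bravo: 225.8 km
Bravo→Charlie: 197.8 km
Charlie→Delta: 334.0 km
Delta→Echo: 474.3 km
The longest leg is Delta–Echo at 474.3 km.

Delta–Echo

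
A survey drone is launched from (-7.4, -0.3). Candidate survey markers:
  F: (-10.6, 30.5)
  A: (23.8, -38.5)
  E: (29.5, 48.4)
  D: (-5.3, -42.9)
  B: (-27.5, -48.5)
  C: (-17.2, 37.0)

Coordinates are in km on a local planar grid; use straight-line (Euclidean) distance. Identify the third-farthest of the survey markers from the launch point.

Distance to each, sorted:
E: 61.1 km
B: 52.2 km
A: 49.3 km
D: 42.7 km
C: 38.6 km
F: 31.0 km
The third-farthest is A at 49.3 km.

A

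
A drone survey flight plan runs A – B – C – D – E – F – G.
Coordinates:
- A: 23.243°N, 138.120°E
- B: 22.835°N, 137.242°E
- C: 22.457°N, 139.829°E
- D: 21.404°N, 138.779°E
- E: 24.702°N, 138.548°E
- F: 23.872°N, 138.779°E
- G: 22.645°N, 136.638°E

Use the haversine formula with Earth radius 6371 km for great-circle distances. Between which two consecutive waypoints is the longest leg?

Leg distances:
A→B: 100.6 km
B→C: 268.8 km
C→D: 159.5 km
D→E: 367.5 km
E→F: 95.2 km
F→G: 257.8 km
The longest leg is D–E at 367.5 km.

D–E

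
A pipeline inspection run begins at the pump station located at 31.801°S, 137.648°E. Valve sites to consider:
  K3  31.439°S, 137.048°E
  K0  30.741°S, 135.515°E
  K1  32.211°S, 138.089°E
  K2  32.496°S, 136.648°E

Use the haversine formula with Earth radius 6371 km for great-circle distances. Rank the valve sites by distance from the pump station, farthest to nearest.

K0, K2, K3, K1

Distance from the pump station at 31.801°S, 137.648°E to each:
K0 30.741°S, 135.515°E: 234.5 km
K2 32.496°S, 136.648°E: 121.8 km
K3 31.439°S, 137.048°E: 69.6 km
K1 32.211°S, 138.089°E: 61.7 km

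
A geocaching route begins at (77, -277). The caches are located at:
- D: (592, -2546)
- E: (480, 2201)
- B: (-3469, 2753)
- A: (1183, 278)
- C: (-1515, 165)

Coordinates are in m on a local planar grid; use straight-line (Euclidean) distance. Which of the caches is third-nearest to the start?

D

Distance to each, sorted:
A: 1237.4 m
C: 1652.2 m
D: 2326.7 m
E: 2510.6 m
B: 4664.2 m
The third-nearest is D at 2326.7 m.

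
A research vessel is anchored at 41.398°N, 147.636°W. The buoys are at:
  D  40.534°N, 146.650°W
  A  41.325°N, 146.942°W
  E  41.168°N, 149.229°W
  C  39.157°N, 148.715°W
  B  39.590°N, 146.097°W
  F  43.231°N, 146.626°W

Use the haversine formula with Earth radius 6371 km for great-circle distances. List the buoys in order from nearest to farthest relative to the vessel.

Computing each great-circle distance from 41.398°N, 147.636°W:
A 41.325°N, 146.942°W: 58.5 km
D 40.534°N, 146.650°W: 126.8 km
E 41.168°N, 149.229°W: 135.5 km
F 43.231°N, 146.626°W: 220.1 km
B 39.590°N, 146.097°W: 239.5 km
C 39.157°N, 148.715°W: 265.5 km

A, D, E, F, B, C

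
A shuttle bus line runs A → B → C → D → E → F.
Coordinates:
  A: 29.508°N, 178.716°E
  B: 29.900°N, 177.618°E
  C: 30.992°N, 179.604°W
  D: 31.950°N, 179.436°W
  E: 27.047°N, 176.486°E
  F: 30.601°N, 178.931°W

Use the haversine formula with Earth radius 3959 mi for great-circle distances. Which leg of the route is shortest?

Leg distances:
A→B: 71.2 mi
B→C: 181.9 mi
C→D: 66.9 mi
D→E: 418.1 mi
E→F: 370.4 mi
The shortest leg is C–D at 66.9 mi.

C–D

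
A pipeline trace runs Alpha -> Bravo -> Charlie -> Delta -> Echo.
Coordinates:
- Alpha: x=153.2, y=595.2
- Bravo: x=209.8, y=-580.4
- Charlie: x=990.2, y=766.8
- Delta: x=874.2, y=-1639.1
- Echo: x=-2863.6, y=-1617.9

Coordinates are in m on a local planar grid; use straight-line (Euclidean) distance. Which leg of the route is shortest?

Alpha–Bravo

Leg distances:
Alpha→Bravo: 1177.0 m
Bravo→Charlie: 1556.9 m
Charlie→Delta: 2408.7 m
Delta→Echo: 3737.9 m
The shortest leg is Alpha–Bravo at 1177.0 m.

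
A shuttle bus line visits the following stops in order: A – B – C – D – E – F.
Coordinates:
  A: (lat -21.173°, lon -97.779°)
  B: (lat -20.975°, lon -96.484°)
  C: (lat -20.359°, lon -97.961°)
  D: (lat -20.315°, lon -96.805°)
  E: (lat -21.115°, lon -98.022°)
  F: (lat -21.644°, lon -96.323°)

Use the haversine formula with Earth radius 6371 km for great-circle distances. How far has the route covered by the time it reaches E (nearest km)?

Leg distances:
A→B: 136.2 km  (cumulative 136.2 km)
B→C: 168.2 km  (cumulative 304.4 km)
C→D: 120.6 km  (cumulative 425.0 km)
D→E: 154.7 km  (cumulative 579.7 km)
Cumulative distance at E ≈ 580 km.

580 km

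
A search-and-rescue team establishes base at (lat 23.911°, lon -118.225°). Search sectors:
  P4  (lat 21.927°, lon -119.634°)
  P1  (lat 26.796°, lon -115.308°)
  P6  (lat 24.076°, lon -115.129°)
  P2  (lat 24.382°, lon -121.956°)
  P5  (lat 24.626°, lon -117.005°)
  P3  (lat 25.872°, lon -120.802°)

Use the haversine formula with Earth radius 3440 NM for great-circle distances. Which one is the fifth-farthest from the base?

Distances from the base ((lat 23.911°, lon -118.225°)):
P1: 234.6 NM
P2: 206.3 NM
P3: 183.2 NM
P6: 170.1 NM
P4: 142.3 NM
P5: 79.4 NM
The fifth-farthest is P4 at 142.3 NM.

P4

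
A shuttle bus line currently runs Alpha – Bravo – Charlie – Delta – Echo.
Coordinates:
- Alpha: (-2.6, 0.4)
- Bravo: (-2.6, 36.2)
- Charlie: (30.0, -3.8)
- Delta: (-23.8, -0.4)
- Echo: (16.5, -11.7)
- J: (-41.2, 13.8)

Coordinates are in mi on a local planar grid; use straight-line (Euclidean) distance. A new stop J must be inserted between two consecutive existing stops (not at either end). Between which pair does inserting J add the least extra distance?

Added distance for inserting J between each consecutive pair:
Alpha–Bravo: 49.7 mi
Bravo–Charlie: 66.4 mi
Charlie–Delta: 41.9 mi
Delta–Echo: 43.7 mi
Smallest added distance is 41.9 mi, inserting between Charlie and Delta.

between Charlie and Delta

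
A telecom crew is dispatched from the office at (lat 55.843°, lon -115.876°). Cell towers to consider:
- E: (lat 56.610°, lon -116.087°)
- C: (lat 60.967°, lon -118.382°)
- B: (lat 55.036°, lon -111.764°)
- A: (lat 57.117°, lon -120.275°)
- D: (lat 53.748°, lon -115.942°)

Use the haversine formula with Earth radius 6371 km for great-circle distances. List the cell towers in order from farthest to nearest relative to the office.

C, A, B, D, E

Distances from the office:
C (lat 60.967°, lon -118.382°): 588.1 km
A (lat 57.117°, lon -120.275°): 304.9 km
B (lat 55.036°, lon -111.764°): 274.4 km
D (lat 53.748°, lon -115.942°): 233.0 km
E (lat 56.610°, lon -116.087°): 86.3 km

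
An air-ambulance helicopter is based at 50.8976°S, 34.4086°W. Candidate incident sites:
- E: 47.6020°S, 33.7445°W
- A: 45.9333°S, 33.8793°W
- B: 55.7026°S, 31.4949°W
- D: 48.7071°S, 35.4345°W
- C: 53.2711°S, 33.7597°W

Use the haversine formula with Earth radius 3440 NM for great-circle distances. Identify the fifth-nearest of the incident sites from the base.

Distance to each, sorted:
D: 137.4 NM
C: 144.5 NM
E: 199.6 NM
A: 298.8 NM
B: 306.8 NM
The fifth-nearest is B at 306.8 NM.

B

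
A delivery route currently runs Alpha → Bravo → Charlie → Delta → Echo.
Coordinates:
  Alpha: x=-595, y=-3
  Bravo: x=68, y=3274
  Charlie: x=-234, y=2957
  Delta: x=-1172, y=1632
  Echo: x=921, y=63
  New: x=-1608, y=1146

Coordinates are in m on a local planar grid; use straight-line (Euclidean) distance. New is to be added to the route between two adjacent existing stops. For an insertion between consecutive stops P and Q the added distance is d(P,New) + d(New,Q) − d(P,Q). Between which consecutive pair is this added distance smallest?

Added distance for inserting New between each consecutive pair:
Alpha–Bravo: 897.1 m
Bravo–Charlie: 4544.2 m
Charlie–Delta: 1302.7 m
Delta–Echo: 788.2 m
Smallest added distance is 788.2 m, inserting between Delta and Echo.

between Delta and Echo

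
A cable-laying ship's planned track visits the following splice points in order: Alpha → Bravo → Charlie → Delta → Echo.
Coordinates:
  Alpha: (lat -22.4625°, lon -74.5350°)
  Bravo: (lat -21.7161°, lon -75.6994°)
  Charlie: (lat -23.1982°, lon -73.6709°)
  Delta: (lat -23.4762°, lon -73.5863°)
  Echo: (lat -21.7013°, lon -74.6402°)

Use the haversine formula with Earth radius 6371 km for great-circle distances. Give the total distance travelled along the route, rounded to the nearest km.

Leg distances:
Alpha→Bravo: 145.9 km  (cumulative 145.9 km)
Bravo→Charlie: 265.7 km  (cumulative 411.6 km)
Charlie→Delta: 32.1 km  (cumulative 443.7 km)
Delta→Echo: 225.1 km  (cumulative 668.8 km)
Total route length ≈ 669 km.

669 km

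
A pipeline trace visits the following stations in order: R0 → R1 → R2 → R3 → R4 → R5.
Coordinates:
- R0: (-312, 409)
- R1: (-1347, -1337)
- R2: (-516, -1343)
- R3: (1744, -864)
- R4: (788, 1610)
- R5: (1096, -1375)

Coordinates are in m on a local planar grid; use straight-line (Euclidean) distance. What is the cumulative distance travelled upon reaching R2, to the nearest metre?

2861 m

Leg distances:
R0→R1: 2029.7 m  (cumulative 2029.7 m)
R1→R2: 831.0 m  (cumulative 2860.7 m)
Cumulative distance at R2 ≈ 2861 m.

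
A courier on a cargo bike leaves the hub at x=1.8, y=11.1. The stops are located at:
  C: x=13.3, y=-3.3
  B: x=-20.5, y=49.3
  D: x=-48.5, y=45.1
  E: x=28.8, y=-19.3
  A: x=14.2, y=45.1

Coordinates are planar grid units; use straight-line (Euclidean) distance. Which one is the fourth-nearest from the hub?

B

Distance to each, sorted:
C: 18.4
A: 36.2
E: 40.7
B: 44.2
D: 60.7
The fourth-nearest is B at 44.2.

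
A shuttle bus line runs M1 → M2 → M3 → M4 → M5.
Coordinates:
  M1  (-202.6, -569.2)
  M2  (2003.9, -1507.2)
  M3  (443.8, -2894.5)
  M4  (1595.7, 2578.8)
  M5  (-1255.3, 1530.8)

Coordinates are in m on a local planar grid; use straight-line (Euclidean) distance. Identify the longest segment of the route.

M3–M4

Leg distances:
M1→M2: 2397.6 m
M2→M3: 2087.7 m
M3→M4: 5593.2 m
M4→M5: 3037.5 m
The longest leg is M3–M4 at 5593.2 m.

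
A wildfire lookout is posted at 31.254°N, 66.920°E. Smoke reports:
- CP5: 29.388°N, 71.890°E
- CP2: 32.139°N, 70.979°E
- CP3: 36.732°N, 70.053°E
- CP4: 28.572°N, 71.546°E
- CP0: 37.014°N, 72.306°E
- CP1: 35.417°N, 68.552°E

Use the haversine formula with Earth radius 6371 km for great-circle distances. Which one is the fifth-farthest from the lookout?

Distances from the lookout (31.254°N, 66.920°E):
CP0: 809.6 km
CP3: 674.0 km
CP4: 536.3 km
CP5: 520.1 km
CP1: 487.1 km
CP2: 396.4 km
The fifth-farthest is CP1 at 487.1 km.

CP1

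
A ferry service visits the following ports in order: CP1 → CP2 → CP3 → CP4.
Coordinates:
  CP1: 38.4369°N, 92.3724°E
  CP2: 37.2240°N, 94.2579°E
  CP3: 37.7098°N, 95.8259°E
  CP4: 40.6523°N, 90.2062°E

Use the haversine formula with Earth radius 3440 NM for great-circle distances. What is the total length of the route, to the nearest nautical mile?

Leg distances:
CP1→CP2: 115.3 NM  (cumulative 115.3 NM)
CP2→CP3: 80.2 NM  (cumulative 195.5 NM)
CP3→CP4: 315.5 NM  (cumulative 511.0 NM)
Total route length ≈ 511 NM.

511 NM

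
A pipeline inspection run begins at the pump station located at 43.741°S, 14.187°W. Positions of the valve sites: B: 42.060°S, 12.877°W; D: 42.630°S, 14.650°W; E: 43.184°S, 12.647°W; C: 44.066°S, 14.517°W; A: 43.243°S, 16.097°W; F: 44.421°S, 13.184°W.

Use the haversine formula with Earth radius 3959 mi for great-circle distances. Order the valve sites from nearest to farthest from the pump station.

Distance from the pump station at 43.741°S, 14.187°W to each:
C 44.066°S, 14.517°W: 27.8 mi
F 44.421°S, 13.184°W: 68.5 mi
D 42.630°S, 14.650°W: 80.2 mi
E 43.184°S, 12.647°W: 86.3 mi
A 43.243°S, 16.097°W: 101.7 mi
B 42.060°S, 12.877°W: 133.7 mi

C, F, D, E, A, B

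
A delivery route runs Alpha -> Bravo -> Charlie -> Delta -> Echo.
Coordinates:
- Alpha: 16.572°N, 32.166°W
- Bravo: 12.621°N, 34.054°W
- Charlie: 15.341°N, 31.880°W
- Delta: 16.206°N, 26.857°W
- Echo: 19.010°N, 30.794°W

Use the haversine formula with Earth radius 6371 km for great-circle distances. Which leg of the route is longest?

Leg distances:
Alpha→Bravo: 484.0 km
Bravo→Charlie: 382.7 km
Charlie→Delta: 546.0 km
Delta→Echo: 520.8 km
The longest leg is Charlie–Delta at 546.0 km.

Charlie–Delta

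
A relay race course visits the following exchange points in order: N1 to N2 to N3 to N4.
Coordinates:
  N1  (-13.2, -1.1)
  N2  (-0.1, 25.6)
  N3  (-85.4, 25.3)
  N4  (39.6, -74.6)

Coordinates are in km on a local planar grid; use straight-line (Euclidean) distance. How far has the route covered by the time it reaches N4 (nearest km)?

Leg distances:
N1→N2: 29.7 km  (cumulative 29.7 km)
N2→N3: 85.3 km  (cumulative 115.0 km)
N3→N4: 160.0 km  (cumulative 275.1 km)
Cumulative distance at N4 ≈ 275 km.

275 km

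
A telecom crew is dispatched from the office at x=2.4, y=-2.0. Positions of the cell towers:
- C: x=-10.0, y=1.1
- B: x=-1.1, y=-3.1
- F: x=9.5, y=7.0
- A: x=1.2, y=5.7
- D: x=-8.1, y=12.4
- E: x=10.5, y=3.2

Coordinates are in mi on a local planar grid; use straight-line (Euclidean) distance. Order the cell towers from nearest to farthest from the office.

B, A, E, F, C, D

Distance from the office at x=2.4, y=-2.0 to each:
B x=-1.1, y=-3.1: 3.7 mi
A x=1.2, y=5.7: 7.8 mi
E x=10.5, y=3.2: 9.6 mi
F x=9.5, y=7.0: 11.5 mi
C x=-10.0, y=1.1: 12.8 mi
D x=-8.1, y=12.4: 17.8 mi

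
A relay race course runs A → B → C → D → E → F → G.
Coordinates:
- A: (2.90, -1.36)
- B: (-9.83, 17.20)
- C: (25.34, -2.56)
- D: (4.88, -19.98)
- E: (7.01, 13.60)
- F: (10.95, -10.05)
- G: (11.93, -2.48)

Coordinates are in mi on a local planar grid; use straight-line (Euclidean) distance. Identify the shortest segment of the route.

Leg distances:
A→B: 22.5 mi
B→C: 40.3 mi
C→D: 26.9 mi
D→E: 33.6 mi
E→F: 24.0 mi
F→G: 7.6 mi
The shortest leg is F–G at 7.6 mi.

F–G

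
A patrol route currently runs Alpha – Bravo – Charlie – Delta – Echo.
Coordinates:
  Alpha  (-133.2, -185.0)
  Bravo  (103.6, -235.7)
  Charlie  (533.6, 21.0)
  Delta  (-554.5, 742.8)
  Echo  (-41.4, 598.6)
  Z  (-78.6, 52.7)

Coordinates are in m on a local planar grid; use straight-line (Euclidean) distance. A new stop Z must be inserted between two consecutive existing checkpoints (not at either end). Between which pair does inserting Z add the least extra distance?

between Charlie and Delta

Added distance for inserting Z between each consecutive pair:
Alpha–Bravo: 342.9 m
Bravo–Charlie: 453.4 m
Charlie–Delta: 145.6 m
Delta–Echo: 852.5 m
Smallest added distance is 145.6 m, inserting between Charlie and Delta.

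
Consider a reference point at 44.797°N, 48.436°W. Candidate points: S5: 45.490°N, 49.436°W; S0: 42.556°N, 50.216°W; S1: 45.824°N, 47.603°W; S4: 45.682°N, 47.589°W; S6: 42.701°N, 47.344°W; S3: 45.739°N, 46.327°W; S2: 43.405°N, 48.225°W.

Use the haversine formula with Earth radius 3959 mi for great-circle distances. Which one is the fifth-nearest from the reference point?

Distance to each, sorted:
S5: 68.3 mi
S4: 73.7 mi
S1: 81.7 mi
S2: 96.8 mi
S3: 121.5 mi
S6: 154.7 mi
S0: 178.6 mi
The fifth-nearest is S3 at 121.5 mi.

S3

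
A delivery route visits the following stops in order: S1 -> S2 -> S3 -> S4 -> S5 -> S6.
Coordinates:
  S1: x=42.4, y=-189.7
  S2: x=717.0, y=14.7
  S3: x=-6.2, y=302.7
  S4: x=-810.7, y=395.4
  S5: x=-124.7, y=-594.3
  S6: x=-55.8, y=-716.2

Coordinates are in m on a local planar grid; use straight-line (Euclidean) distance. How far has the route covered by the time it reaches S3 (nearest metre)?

1483 m

Leg distances:
S1→S2: 704.9 m  (cumulative 704.9 m)
S2→S3: 778.4 m  (cumulative 1483.3 m)
Cumulative distance at S3 ≈ 1483 m.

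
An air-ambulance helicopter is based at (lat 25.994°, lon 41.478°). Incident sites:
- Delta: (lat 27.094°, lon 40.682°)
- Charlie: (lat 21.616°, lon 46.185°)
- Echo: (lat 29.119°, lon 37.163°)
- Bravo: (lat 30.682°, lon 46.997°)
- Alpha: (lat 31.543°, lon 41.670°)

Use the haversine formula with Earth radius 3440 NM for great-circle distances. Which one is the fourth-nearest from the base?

Distance to each, sorted:
Delta: 78.7 NM
Echo: 296.5 NM
Alpha: 333.3 NM
Charlie: 368.6 NM
Bravo: 405.2 NM
The fourth-nearest is Charlie at 368.6 NM.

Charlie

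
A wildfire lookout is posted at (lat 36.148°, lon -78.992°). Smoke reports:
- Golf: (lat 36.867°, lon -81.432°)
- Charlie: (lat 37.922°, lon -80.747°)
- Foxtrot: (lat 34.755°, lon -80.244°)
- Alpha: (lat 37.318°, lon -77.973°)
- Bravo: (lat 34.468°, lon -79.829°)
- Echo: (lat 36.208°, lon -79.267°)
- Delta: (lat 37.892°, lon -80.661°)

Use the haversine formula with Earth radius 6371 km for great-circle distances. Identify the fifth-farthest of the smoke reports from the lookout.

Distance to each, sorted:
Charlie: 251.3 km
Delta: 244.0 km
Golf: 232.3 km
Bravo: 201.7 km
Foxtrot: 192.0 km
Alpha: 158.7 km
Echo: 25.6 km
The fifth-farthest is Foxtrot at 192.0 km.

Foxtrot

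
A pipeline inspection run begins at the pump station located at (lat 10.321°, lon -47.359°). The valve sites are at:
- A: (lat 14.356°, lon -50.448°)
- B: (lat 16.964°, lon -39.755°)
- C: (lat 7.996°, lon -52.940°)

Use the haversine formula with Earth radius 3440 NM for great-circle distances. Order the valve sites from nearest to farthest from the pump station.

A, C, B

Distance from the pump station at (lat 10.321°, lon -47.359°) to each:
A (lat 14.356°, lon -50.448°): 302.5 NM
C (lat 7.996°, lon -52.940°): 359.0 NM
B (lat 16.964°, lon -39.755°): 596.3 NM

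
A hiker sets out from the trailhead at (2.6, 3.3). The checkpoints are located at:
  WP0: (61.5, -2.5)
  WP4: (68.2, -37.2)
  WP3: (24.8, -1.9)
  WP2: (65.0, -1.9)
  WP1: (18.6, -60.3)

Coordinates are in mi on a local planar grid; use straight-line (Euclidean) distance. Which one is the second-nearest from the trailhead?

WP0

Distances from the trailhead ((2.6, 3.3)):
WP3: 22.8 mi
WP0: 59.2 mi
WP2: 62.6 mi
WP1: 65.6 mi
WP4: 77.1 mi
The second-nearest is WP0 at 59.2 mi.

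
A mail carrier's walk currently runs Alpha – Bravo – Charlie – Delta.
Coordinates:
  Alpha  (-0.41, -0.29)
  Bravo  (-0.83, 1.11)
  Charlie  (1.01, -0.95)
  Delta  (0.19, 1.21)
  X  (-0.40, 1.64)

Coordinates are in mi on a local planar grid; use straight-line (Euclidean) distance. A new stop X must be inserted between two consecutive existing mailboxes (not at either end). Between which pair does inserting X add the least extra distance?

Added distance for inserting X between each consecutive pair:
Alpha–Bravo: 1.2 mi
Bravo–Charlie: 0.9 mi
Charlie–Delta: 1.4 mi
Smallest added distance is 0.9 mi, inserting between Bravo and Charlie.

between Bravo and Charlie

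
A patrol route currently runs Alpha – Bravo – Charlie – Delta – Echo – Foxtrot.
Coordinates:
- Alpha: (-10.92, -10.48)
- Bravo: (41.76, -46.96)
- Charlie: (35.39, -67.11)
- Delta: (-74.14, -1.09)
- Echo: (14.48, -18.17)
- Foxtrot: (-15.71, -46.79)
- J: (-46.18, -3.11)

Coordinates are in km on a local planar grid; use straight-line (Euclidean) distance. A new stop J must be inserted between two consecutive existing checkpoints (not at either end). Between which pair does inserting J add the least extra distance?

between Delta and Echo

Added distance for inserting J between each consecutive pair:
Alpha–Bravo: 70.2 km
Bravo–Charlie: 180.8 km
Charlie–Delta: 3.8 km
Delta–Echo: 0.3 km
Echo–Foxtrot: 74.2 km
Smallest added distance is 0.3 km, inserting between Delta and Echo.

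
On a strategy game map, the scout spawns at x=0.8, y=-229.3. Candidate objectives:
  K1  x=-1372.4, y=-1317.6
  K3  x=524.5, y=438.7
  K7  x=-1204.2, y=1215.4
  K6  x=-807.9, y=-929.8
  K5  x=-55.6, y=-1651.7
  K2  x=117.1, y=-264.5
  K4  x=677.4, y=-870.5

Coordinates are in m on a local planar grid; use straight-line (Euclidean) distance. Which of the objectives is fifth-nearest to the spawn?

Distance to each, sorted:
K2: 121.5 m
K3: 848.8 m
K4: 932.2 m
K6: 1069.9 m
K5: 1423.5 m
K1: 1752.2 m
K7: 1881.3 m
The fifth-nearest is K5 at 1423.5 m.

K5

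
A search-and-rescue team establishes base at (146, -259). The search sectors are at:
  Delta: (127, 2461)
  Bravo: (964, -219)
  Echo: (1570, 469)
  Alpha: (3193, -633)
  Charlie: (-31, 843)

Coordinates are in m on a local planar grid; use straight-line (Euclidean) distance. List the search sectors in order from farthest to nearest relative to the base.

Alpha, Delta, Echo, Charlie, Bravo

Distance from the base at (146, -259) to each:
Alpha (3193, -633): 3069.9 m
Delta (127, 2461): 2720.1 m
Echo (1570, 469): 1599.3 m
Charlie (-31, 843): 1116.1 m
Bravo (964, -219): 819.0 m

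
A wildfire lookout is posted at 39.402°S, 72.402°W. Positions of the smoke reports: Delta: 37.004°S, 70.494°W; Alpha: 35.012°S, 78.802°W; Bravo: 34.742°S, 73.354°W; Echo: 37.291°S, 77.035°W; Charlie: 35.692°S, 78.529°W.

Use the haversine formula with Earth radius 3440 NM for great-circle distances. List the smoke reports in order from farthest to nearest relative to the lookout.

Distance from the lookout at 39.402°S, 72.402°W to each:
Alpha 35.012°S, 78.802°W: 403.7 NM
Charlie 35.692°S, 78.529°W: 366.8 NM
Bravo 34.742°S, 73.354°W: 283.5 NM
Echo 37.291°S, 77.035°W: 252.2 NM
Delta 37.004°S, 70.494°W: 169.8 NM

Alpha, Charlie, Bravo, Echo, Delta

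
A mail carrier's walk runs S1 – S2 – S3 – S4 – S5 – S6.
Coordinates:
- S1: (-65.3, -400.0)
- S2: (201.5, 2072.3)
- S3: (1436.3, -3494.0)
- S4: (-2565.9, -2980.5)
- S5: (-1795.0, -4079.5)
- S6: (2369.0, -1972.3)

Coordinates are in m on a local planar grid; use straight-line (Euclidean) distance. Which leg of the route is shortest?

S4–S5

Leg distances:
S1→S2: 2486.7 m
S2→S3: 5701.6 m
S3→S4: 4035.0 m
S4→S5: 1342.4 m
S5→S6: 4666.8 m
The shortest leg is S4–S5 at 1342.4 m.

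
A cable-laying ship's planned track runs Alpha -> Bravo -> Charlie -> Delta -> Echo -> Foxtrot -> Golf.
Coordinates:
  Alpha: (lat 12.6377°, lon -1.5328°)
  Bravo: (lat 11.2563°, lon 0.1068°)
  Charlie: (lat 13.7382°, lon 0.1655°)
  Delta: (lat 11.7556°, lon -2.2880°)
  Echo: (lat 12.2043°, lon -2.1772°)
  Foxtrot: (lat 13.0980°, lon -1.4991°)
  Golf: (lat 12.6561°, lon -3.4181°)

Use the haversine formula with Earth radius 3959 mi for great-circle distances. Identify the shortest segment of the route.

Delta–Echo

Leg distances:
Alpha→Bravo: 146.3 mi
Bravo→Charlie: 171.5 mi
Charlie→Delta: 214.7 mi
Delta→Echo: 31.9 mi
Echo→Foxtrot: 76.8 mi
Foxtrot→Golf: 132.8 mi
The shortest leg is Delta–Echo at 31.9 mi.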